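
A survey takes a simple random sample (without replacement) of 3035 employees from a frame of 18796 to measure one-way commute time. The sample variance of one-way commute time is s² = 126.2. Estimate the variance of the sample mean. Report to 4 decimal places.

Under SRS without replacement, Var(ȳ) = (1 − f)·s²/n with f = n/N = 3035/18796 = 0.16147053.
Var(ȳ) = (1 − 0.16147053)·126.2/3035 = 0.83852947·0.041581549 = 0.034867354.

0.0349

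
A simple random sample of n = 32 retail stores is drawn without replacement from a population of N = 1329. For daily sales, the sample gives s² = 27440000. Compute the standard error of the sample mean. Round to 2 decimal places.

Under SRS without replacement, Var(ȳ) = (1 − f)·s²/n with f = n/N = 32/1329 = 0.02407825.
Var(ȳ) = (1 − 0.02407825)·27440000/32 = 0.97592175·857500 = 836852.9.
SE(ȳ) = √(836852.9) = 914.80.

914.80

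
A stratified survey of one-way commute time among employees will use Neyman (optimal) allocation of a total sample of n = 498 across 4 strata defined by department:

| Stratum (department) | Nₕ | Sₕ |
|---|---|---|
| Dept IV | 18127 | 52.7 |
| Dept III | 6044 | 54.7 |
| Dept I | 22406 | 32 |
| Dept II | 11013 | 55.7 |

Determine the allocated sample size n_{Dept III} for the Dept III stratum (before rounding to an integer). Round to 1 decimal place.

62.9

Neyman allocation: nₕ = n·NₕSₕ / Σⱼ NⱼSⱼ.
Σ NⱼSⱼ = 18127·52.7 + 6044·54.7 + 22406·32 + 11013·55.7 = 2.6163158 × 10^6.
n_{Dept III} = 498·6044·54.7 / (2.6163158 × 10^6) = 62.9.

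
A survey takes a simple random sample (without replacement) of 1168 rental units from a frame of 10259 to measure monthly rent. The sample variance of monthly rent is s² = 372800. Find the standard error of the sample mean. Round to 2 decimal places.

16.82

Under SRS without replacement, Var(ȳ) = (1 − f)·s²/n with f = n/N = 1168/10259 = 0.11385125.
Var(ȳ) = (1 − 0.11385125)·372800/1168 = 0.88614875·319.17808 = 282.83926.
SE(ȳ) = √(282.83926) = 16.82.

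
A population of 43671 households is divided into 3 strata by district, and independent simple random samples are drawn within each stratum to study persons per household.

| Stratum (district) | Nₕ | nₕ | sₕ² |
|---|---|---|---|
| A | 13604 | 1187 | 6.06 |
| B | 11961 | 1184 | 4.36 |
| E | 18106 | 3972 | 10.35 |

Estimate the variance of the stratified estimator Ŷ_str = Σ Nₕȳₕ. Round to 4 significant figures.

Var(Ŷ_str) = Σₕ Nₕ²(1 − fₕ)sₕ²/nₕ.
A: 13604²·(1 − 1187/13604)·6.06/1187 = 862392.97.
B: 11961²·(1 − 1184/11961)·4.36/1184 = 474679.15.
E: 18106²·(1 − 3972/18106)·10.35/3972 = 666835.5.
Sum = 2.0039076 × 10^6.

2.004 × 10^6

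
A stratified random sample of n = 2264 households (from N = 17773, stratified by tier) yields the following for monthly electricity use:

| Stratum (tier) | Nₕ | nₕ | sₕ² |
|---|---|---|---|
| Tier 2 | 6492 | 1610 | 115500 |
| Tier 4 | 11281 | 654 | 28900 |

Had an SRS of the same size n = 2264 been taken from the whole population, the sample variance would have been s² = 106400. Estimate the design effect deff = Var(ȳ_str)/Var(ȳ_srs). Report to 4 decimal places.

0.5845

Var(ȳ_str) = Σ Wₕ²(1−fₕ)sₕ²/nₕ with Wₕ = Nₕ/17773:
  Tier 2: (6492/17773)²·(1−1610/6492)·115500/1610 = 7.1979846
  Tier 4: (11281/17773)²·(1−654/11281)·28900/654 = 16.77092
  → Var(ȳ_str) = 23.968905.
Var(ȳ_srs) = (1 − 2264/17773)·106400/2264 = 41.009858.
deff = 23.968905 / 41.009858 = 0.5845.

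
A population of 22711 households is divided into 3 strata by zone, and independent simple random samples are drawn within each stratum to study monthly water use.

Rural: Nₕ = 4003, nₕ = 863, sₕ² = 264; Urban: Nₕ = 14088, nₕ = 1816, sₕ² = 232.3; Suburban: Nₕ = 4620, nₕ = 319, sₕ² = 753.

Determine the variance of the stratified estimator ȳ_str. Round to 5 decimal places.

0.14127

Var(ȳ_str) = Σₕ Wₕ²(1 − fₕ)sₕ²/nₕ with Wₕ = Nₕ/N, N = 22711.
Rural: Wₕ = 0.17625820; term = 0.17625820²·(1 − 0.21558831)·264/863 = 0.0074547976.
Urban: Wₕ = 0.62031615; term = 0.62031615²·(1 − 0.12890403)·232.3/1816 = 0.042877113.
Suburban: Wₕ = 0.20342565; term = 0.20342565²·(1 − 0.06904762)·753/319 = 0.090937539.
Sum = 0.14126945.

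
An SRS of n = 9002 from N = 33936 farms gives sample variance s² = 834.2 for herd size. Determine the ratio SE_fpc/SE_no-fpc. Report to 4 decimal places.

f = n/N = 9002/33936 = 0.26526403.
SE_no-fpc = √(s²/n) = 0.30441468; SE_fpc = √((1−f)s²/n) = 0.26093434.
Ratio = √(1−f) = 0.85716741.

0.8572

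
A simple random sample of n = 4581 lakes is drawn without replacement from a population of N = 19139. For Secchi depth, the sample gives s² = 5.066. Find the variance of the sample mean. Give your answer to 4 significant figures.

8.412 × 10^-4

Under SRS without replacement, Var(ȳ) = (1 − f)·s²/n with f = n/N = 4581/19139 = 0.23935420.
Var(ȳ) = (1 − 0.23935420)·5.066/4581 = 0.76064580·0.0011058721 = 8.4117696 × 10^-4.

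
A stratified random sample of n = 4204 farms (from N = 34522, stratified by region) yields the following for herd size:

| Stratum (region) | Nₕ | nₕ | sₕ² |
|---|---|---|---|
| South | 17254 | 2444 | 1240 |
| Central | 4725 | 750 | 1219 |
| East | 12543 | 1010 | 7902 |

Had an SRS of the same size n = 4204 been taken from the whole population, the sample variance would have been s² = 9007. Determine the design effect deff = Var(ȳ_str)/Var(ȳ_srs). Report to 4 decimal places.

Var(ȳ_str) = Σ Wₕ²(1−fₕ)sₕ²/nₕ with Wₕ = Nₕ/34522:
  South: (17254/34522)²·(1−2444/17254)·1240/2444 = 0.10878611
  Central: (4725/34522)²·(1−750/4725)·1219/750 = 0.025614713
  East: (12543/34522)²·(1−1010/12543)·7902/1010 = 0.94965852
  → Var(ȳ_str) = 1.0840593.
Var(ȳ_srs) = (1 − 4204/34522)·9007/4204 = 1.8815773.
deff = 1.0840593 / 1.8815773 = 0.5761.

0.5761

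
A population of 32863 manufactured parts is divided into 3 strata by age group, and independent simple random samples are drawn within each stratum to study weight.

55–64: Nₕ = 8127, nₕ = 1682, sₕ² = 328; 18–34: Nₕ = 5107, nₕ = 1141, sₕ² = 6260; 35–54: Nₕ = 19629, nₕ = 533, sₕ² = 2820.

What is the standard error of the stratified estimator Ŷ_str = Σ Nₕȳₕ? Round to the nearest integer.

45875

Var(Ŷ_str) = Σₕ Nₕ²(1 − fₕ)sₕ²/nₕ.
55–64: 8127²·(1 − 1682/8127)·328/1682 = 1.0214122 × 10^7.
18–34: 5107²·(1 − 1141/5107)·6260/1141 = 1.1112384 × 10^8.
35–54: 19629²·(1 − 533/19629)·2820/533 = 1.9831816 × 10^9.
Sum = 2.1045196 × 10^9.
SE = √(2.1045196 × 10^9) = 45875.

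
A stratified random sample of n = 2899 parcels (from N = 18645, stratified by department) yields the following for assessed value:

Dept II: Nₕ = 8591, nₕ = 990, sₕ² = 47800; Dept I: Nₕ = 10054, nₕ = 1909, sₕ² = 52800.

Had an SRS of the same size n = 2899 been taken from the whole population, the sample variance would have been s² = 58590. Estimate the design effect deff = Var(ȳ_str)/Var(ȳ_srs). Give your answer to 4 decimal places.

0.9131

Var(ȳ_str) = Σ Wₕ²(1−fₕ)sₕ²/nₕ with Wₕ = Nₕ/18645:
  Dept II: (8591/18645)²·(1−990/8591)·47800/990 = 9.0694798
  Dept I: (10054/18645)²·(1−1909/10054)·52800/1909 = 6.5152816
  → Var(ȳ_str) = 15.584761.
Var(ȳ_srs) = (1 − 2899/18645)·58590/2899 = 17.06802.
deff = 15.584761 / 17.06802 = 0.9131.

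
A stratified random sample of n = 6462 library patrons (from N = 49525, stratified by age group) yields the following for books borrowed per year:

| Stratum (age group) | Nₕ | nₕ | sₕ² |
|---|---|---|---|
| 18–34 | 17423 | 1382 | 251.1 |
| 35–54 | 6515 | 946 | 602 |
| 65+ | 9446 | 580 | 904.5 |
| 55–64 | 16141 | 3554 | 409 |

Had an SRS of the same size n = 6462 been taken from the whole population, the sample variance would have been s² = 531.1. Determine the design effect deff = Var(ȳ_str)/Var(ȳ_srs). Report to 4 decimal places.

Var(ȳ_str) = Σ Wₕ²(1−fₕ)sₕ²/nₕ with Wₕ = Nₕ/49525:
  18–34: (17423/49525)²·(1−1382/17423)·251.1/1382 = 0.020703515
  35–54: (6515/49525)²·(1−946/6515)·602/946 = 0.0094134328
  65+: (9446/49525)²·(1−580/9446)·904.5/580 = 0.053248488
  55–64: (16141/49525)²·(1−3554/16141)·409/3554 = 0.0095325608
  → Var(ȳ_str) = 0.092897997.
Var(ȳ_srs) = (1 − 6462/49525)·531.1/6462 = 0.0714643.
deff = 0.092897997 / 0.0714643 = 1.2999.

1.2999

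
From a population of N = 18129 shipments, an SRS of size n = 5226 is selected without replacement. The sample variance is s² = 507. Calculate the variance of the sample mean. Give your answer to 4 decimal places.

Under SRS without replacement, Var(ȳ) = (1 − f)·s²/n with f = n/N = 5226/18129 = 0.28826742.
Var(ȳ) = (1 − 0.28826742)·507/5226 = 0.71173258·0.097014925 = 0.069048683.

0.0690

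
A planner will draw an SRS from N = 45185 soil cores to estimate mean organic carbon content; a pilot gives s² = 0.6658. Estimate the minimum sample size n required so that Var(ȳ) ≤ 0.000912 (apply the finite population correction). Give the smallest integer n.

Without fpc, n₀ = s²/D = 0.6658/0.000912 = 730.0439.
With fpc, (1 − n/N)·s²/n ≤ D requires n ≥ n₀/(1 + n₀/N) = 730.0439/(1 + 730.0439/45185) = 718.4363.
Rounding up, n = 719.

719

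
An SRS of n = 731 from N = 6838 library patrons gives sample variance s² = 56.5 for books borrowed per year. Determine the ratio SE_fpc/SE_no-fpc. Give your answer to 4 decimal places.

f = n/N = 731/6838 = 0.10690260.
SE_no-fpc = √(s²/n) = 0.27801328; SE_fpc = √((1−f)s²/n) = 0.2627332.
Ratio = √(1−f) = 0.94503830.

0.9450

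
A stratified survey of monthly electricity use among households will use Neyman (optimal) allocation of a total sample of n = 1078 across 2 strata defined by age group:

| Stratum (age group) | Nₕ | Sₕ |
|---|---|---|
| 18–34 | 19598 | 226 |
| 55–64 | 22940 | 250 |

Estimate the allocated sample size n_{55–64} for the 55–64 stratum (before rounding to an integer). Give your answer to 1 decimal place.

608.2

Neyman allocation: nₕ = n·NₕSₕ / Σⱼ NⱼSⱼ.
Σ NⱼSⱼ = 19598·226 + 22940·250 = 1.0164148 × 10^7.
n_{55–64} = 1078·22940·250 / (1.0164148 × 10^7) = 608.2.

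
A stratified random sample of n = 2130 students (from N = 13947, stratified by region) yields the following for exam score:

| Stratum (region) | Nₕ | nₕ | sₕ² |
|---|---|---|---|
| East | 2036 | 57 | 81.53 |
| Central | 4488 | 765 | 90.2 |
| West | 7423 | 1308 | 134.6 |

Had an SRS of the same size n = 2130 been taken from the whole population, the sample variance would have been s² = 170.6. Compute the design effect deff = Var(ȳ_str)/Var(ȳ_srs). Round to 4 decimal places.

Var(ȳ_str) = Σ Wₕ²(1−fₕ)sₕ²/nₕ with Wₕ = Nₕ/13947:
  East: (2036/13947)²·(1−57/2036)·81.53/57 = 0.029628151
  Central: (4488/13947)²·(1−765/4488)·90.2/765 = 0.010128133
  West: (7423/13947)²·(1−1308/7423)·134.6/1308 = 0.024013288
  → Var(ȳ_str) = 0.063769572.
Var(ȳ_srs) = (1 − 2130/13947)·170.6/2130 = 0.067861875.
deff = 0.063769572 / 0.067861875 = 0.9397.

0.9397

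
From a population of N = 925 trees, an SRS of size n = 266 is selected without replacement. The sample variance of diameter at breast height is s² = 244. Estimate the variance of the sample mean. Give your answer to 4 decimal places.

0.6535

Under SRS without replacement, Var(ȳ) = (1 − f)·s²/n with f = n/N = 266/925 = 0.28756757.
Var(ȳ) = (1 − 0.28756757)·244/266 = 0.71243243·0.91729323 = 0.65350945.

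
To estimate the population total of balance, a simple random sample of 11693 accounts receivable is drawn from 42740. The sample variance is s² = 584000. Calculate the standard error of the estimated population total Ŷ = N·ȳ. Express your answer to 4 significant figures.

Var(Ŷ) = N²·Var(ȳ) = N²·(1 − n/N)·s²/n.
f = 11693/42740 = 0.27358446; Var(ȳ) = 0.72641554·584000/11693 = 36.280396.
Var(Ŷ) = 42740² · 36.280396 = 6.6273675 × 10^10.
SE(Ŷ) = √(6.6273675 × 10^10) = 257400.

257400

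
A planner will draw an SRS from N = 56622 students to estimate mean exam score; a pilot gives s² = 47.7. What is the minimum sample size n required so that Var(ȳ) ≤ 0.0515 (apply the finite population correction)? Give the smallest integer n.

912

Without fpc, n₀ = s²/D = 47.7/0.0515 = 926.2136.
With fpc, (1 − n/N)·s²/n ≤ D requires n ≥ n₀/(1 + n₀/N) = 926.2136/(1 + 926.2136/56622) = 911.3066.
Rounding up, n = 912.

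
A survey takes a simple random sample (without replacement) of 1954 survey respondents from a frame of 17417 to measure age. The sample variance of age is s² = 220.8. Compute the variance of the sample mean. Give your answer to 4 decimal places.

0.1003

Under SRS without replacement, Var(ȳ) = (1 − f)·s²/n with f = n/N = 1954/17417 = 0.11218924.
Var(ȳ) = (1 − 0.11218924)·220.8/1954 = 0.88781076·0.11299898 = 0.10032171.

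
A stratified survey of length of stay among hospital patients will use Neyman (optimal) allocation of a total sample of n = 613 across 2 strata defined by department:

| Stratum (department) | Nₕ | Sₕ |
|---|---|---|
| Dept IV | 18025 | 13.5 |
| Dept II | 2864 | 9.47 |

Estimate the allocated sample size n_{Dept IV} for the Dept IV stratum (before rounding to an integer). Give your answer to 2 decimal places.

551.53

Neyman allocation: nₕ = n·NₕSₕ / Σⱼ NⱼSⱼ.
Σ NⱼSⱼ = 18025·13.5 + 2864·9.47 = 270459.58.
n_{Dept IV} = 613·18025·13.5 / 270459.58 = 551.53.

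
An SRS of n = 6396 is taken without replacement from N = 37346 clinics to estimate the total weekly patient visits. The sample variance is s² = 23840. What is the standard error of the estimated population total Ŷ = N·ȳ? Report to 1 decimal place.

Var(Ŷ) = N²·Var(ȳ) = N²·(1 − n/N)·s²/n.
f = 6396/37346 = 0.17126332; Var(ȳ) = 0.82873668·23840/6396 = 3.0889747.
Var(Ŷ) = 37346² · 3.0889747 = 4.3082663 × 10^9.
SE(Ŷ) = √(4.3082663 × 10^9) = 65637.4.

65637.4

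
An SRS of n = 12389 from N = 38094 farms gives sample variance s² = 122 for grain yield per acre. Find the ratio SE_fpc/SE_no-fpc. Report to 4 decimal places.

f = n/N = 12389/38094 = 0.32522182.
SE_no-fpc = √(s²/n) = 0.099234295; SE_fpc = √((1−f)s²/n) = 0.081515896.
Ratio = √(1−f) = 0.82144883.

0.8214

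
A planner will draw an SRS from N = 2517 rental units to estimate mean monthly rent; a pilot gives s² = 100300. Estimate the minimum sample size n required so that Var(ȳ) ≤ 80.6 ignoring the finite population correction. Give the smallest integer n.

Without fpc, n₀ = s²/D = 100300/80.6 = 1244.4169.
Rounding up, n = 1245.

1245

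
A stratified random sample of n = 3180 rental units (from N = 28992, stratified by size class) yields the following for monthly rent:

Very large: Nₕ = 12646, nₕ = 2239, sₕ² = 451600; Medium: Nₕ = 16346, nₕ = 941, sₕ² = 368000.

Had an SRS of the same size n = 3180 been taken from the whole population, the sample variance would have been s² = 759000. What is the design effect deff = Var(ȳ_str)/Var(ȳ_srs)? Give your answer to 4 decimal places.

0.7000

Var(ȳ_str) = Σ Wₕ²(1−fₕ)sₕ²/nₕ with Wₕ = Nₕ/28992:
  Very large: (12646/28992)²·(1−2239/12646)·451600/2239 = 31.580734
  Medium: (16346/28992)²·(1−941/16346)·368000/941 = 117.15883
  → Var(ȳ_str) = 148.73956.
Var(ȳ_srs) = (1 − 3180/28992)·759000/3180 = 212.49961.
deff = 148.73956 / 212.49961 = 0.7000.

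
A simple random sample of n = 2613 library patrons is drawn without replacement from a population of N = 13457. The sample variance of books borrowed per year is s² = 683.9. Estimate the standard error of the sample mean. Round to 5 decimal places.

Under SRS without replacement, Var(ȳ) = (1 − f)·s²/n with f = n/N = 2613/13457 = 0.19417404.
Var(ȳ) = (1 − 0.19417404)·683.9/2613 = 0.80582596·0.26172981 = 0.21090868.
SE(ȳ) = √(0.21090868) = 0.45925.

0.45925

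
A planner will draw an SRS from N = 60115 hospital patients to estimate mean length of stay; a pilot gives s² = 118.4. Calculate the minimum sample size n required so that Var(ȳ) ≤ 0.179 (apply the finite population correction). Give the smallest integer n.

655

Without fpc, n₀ = s²/D = 118.4/0.179 = 661.4525.
With fpc, (1 − n/N)·s²/n ≤ D requires n ≥ n₀/(1 + n₀/N) = 661.4525/(1 + 661.4525/60115) = 654.2537.
Rounding up, n = 655.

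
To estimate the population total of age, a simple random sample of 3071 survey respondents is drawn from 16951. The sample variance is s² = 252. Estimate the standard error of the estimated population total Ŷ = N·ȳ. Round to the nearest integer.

4394

Var(Ŷ) = N²·Var(ȳ) = N²·(1 − n/N)·s²/n.
f = 3071/16951 = 0.18116925; Var(ȳ) = 0.81883075·252/3071 = 0.067191582.
Var(Ŷ) = 16951² · 0.067191582 = 1.9306587 × 10^7.
SE(Ŷ) = √(1.9306587 × 10^7) = 4394.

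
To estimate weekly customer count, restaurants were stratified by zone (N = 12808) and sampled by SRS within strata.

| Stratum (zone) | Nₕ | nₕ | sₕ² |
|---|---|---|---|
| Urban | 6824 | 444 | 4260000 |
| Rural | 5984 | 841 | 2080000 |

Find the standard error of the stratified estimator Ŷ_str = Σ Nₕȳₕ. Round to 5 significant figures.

Var(Ŷ_str) = Σₕ Nₕ²(1 − fₕ)sₕ²/nₕ.
Urban: 6824²·(1 − 444/6824)·4260000/444 = 4.1772102 × 10^11.
Rural: 5984²·(1 − 841/5984)·2080000/841 = 7.6115911 × 10^10.
Sum = 4.9383693 × 10^11.
SE = √(4.9383693 × 10^11) = 702740.

702740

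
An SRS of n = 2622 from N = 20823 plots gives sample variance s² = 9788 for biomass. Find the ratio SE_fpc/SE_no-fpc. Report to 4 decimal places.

0.9349

f = n/N = 2622/20823 = 0.12591846.
SE_no-fpc = √(s²/n) = 1.9321046; SE_fpc = √((1−f)s²/n) = 1.8063696.
Ratio = √(1−f) = 0.93492328.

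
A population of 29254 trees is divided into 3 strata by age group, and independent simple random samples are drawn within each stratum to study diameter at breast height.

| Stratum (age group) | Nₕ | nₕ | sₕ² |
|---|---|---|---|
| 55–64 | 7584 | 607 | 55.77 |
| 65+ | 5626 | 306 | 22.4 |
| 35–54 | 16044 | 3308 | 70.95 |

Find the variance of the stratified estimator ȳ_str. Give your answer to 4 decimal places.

Var(ȳ_str) = Σₕ Wₕ²(1 − fₕ)sₕ²/nₕ with Wₕ = Nₕ/N, N = 29254.
55–64: Wₕ = 0.25924660; term = 0.25924660²·(1 − 0.08003692)·55.77/607 = 0.0056807867.
65+: Wₕ = 0.19231558; term = 0.19231558²·(1 − 0.05439033)·22.4/306 = 0.0025601619.
35–54: Wₕ = 0.54843782; term = 0.54843782²·(1 − 0.20618300)·70.95/3308 = 0.0051210862.
Sum = 0.013362035.

0.0134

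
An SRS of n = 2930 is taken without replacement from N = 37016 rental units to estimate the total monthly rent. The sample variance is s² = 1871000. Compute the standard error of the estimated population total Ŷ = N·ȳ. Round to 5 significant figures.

897610

Var(Ŷ) = N²·Var(ȳ) = N²·(1 − n/N)·s²/n.
f = 2930/37016 = 0.07915496; Var(ȳ) = 0.92084504·1871000/2930 = 588.02084.
Var(Ŷ) = 37016² · 588.02084 = 8.056969 × 10^11.
SE(Ŷ) = √(8.056969 × 10^11) = 897610.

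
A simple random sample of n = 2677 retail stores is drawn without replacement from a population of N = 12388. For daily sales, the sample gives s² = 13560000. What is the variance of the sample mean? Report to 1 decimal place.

Under SRS without replacement, Var(ȳ) = (1 − f)·s²/n with f = n/N = 2677/12388 = 0.21609622.
Var(ȳ) = (1 − 0.21609622)·13560000/2677 = 0.78390378·5065.3717 = 3970.764.

3970.8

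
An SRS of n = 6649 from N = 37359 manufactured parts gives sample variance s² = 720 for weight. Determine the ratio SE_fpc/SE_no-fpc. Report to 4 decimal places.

0.9067

f = n/N = 6649/37359 = 0.17797586.
SE_no-fpc = √(s²/n) = 0.32906984; SE_fpc = √((1−f)s²/n) = 0.29835297.
Ratio = √(1−f) = 0.90665547.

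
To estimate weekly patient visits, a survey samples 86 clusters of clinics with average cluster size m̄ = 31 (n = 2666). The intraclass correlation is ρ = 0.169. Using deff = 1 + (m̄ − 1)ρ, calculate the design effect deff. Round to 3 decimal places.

deff = 1 + (31 − 1)·0.169 = 1 + 5.07 = 6.07.

6.070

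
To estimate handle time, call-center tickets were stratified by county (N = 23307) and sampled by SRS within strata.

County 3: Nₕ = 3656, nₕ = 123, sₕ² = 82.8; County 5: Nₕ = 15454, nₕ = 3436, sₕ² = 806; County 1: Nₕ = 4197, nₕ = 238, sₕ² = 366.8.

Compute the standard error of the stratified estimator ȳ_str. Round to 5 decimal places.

Var(ȳ_str) = Σₕ Wₕ²(1 − fₕ)sₕ²/nₕ with Wₕ = Nₕ/N, N = 23307.
County 3: Wₕ = 0.15686275; term = 0.15686275²·(1 − 0.03364333)·82.8/123 = 0.016006718.
County 5: Wₕ = 0.66306260; term = 0.66306260²·(1 − 0.22233726)·806/3436 = 0.080201454.
County 1: Wₕ = 0.18007466; term = 0.18007466²·(1 − 0.05670717)·366.8/238 = 0.047141575.
Sum = 0.14334975.
SE = √(0.14334975) = 0.37862.

0.37862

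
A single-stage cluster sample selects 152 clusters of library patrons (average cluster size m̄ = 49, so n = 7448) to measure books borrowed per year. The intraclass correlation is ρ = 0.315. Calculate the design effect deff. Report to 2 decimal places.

deff = 1 + (49 − 1)·0.315 = 1 + 15.12 = 16.12.

16.12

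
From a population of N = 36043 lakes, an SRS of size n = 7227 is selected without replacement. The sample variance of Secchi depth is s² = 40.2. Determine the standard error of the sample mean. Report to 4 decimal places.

0.0667

Under SRS without replacement, Var(ȳ) = (1 − f)·s²/n with f = n/N = 7227/36043 = 0.20051050.
Var(ȳ) = (1 − 0.20051050)·40.2/7227 = 0.79948950·0.0055624741 = 0.0044471396.
SE(ȳ) = √(0.0044471396) = 0.0667.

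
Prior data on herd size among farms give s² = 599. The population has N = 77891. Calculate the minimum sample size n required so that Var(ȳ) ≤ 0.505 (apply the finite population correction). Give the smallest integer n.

Without fpc, n₀ = s²/D = 599/0.505 = 1186.1386.
With fpc, (1 − n/N)·s²/n ≤ D requires n ≥ n₀/(1 + n₀/N) = 1186.1386/(1 + 1186.1386/77891) = 1168.3468.
Rounding up, n = 1169.

1169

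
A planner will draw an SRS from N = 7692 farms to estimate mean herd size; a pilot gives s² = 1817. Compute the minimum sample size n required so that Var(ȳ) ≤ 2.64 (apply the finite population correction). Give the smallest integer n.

Without fpc, n₀ = s²/D = 1817/2.64 = 688.2576.
With fpc, (1 − n/N)·s²/n ≤ D requires n ≥ n₀/(1 + n₀/N) = 688.2576/(1 + 688.2576/7692) = 631.7321.
Rounding up, n = 632.

632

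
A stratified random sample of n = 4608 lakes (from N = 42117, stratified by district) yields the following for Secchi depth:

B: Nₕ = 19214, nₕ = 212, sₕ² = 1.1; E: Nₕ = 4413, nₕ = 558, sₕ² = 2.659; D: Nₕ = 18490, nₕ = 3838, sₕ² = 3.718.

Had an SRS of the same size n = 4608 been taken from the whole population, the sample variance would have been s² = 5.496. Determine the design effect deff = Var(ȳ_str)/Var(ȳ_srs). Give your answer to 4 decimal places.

Var(ȳ_str) = Σ Wₕ²(1−fₕ)sₕ²/nₕ with Wₕ = Nₕ/42117:
  B: (19214/42117)²·(1−212/19214)·1.1/212 = 0.00106797
  E: (4413/42117)²·(1−558/4413)·2.659/558 = 4.5701199 × 10^-5
  D: (18490/42117)²·(1−3838/18490)·3.718/3838 = 1.4795286 × 10^-4
  → Var(ȳ_str) = 0.0012616241.
Var(ȳ_srs) = (1 − 4608/42117)·5.496/4608 = 0.0010622147.
deff = 0.0012616241 / 0.0010622147 = 1.1877.

1.1877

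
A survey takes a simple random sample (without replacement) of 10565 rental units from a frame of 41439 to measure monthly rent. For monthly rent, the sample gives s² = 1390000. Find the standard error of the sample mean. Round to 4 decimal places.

9.9007

Under SRS without replacement, Var(ȳ) = (1 − f)·s²/n with f = n/N = 10565/41439 = 0.25495306.
Var(ȳ) = (1 − 0.25495306)·1390000/10565 = 0.74504694·131.56649 = 98.023213.
SE(ȳ) = √(98.023213) = 9.9007.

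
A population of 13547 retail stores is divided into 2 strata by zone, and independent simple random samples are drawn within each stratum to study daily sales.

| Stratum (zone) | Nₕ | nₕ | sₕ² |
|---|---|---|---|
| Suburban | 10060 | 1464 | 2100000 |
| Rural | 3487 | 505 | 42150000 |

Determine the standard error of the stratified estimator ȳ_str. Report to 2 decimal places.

73.52

Var(ȳ_str) = Σₕ Wₕ²(1 − fₕ)sₕ²/nₕ with Wₕ = Nₕ/N, N = 13547.
Suburban: Wₕ = 0.74259984; term = 0.74259984²·(1 − 0.14552684)·2100000/1464 = 675.90607.
Rural: Wₕ = 0.25740016; term = 0.25740016²·(1 − 0.14482363)·42150000/505 = 4729.1112.
Sum = 5405.0173.
SE = √(5405.0173) = 73.52.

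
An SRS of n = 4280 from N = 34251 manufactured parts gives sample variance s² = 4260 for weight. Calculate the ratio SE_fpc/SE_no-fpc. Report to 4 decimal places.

f = n/N = 4280/34251 = 0.12495986.
SE_no-fpc = √(s²/n) = 0.99766082; SE_fpc = √((1−f)s²/n) = 0.93324765.
Ratio = √(1−f) = 0.93543580.

0.9354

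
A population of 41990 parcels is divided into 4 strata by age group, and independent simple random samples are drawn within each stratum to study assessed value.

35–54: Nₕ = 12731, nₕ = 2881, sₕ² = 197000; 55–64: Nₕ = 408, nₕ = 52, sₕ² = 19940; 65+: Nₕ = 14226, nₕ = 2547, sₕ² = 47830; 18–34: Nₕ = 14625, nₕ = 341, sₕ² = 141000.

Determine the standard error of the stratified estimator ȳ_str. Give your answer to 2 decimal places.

Var(ȳ_str) = Σₕ Wₕ²(1 − fₕ)sₕ²/nₕ with Wₕ = Nₕ/N, N = 41990.
35–54: Wₕ = 0.30319124; term = 0.30319124²·(1 − 0.22629801)·197000/2881 = 4.8632878.
55–64: Wₕ = 0.00971660; term = 0.00971660²·(1 − 0.12745098)·19940/52 = 0.031589316.
65+: Wₕ = 0.33879495; term = 0.33879495²·(1 − 0.17903838)·47830/2547 = 1.7695716.
18–34: Wₕ = 0.34829721; term = 0.34829721²·(1 − 0.02331624)·141000/341 = 48.99127.
Sum = 55.655719.
SE = √(55.655719) = 7.46.

7.46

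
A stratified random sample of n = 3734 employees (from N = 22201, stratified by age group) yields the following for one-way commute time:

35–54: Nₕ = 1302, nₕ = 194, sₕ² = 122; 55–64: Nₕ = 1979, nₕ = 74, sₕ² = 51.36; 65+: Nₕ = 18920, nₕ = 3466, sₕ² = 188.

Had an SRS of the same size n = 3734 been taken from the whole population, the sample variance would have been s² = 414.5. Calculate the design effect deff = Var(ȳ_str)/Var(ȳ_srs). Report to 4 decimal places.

0.4259

Var(ȳ_str) = Σ Wₕ²(1−fₕ)sₕ²/nₕ with Wₕ = Nₕ/22201:
  35–54: (1302/22201)²·(1−194/1302)·122/194 = 0.0018406185
  55–64: (1979/22201)²·(1−74/1979)·51.36/74 = 0.0053087099
  65+: (18920/22201)²·(1−3466/18920)·188/3466 = 0.032177052
  → Var(ȳ_str) = 0.03932638.
Var(ȳ_srs) = (1 − 3734/22201)·414.5/3734 = 0.092336633.
deff = 0.03932638 / 0.092336633 = 0.4259.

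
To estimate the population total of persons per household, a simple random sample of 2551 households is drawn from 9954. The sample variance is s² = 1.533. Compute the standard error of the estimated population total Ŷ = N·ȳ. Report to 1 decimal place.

210.4

Var(Ŷ) = N²·Var(ȳ) = N²·(1 − n/N)·s²/n.
f = 2551/9954 = 0.25627888; Var(ȳ) = 0.74372112·1.533/2551 = 4.4693237 × 10^-4.
Var(Ŷ) = 9954² · (4.4693237 × 10^-4) = 44283.005.
SE(Ŷ) = √(44283.005) = 210.4.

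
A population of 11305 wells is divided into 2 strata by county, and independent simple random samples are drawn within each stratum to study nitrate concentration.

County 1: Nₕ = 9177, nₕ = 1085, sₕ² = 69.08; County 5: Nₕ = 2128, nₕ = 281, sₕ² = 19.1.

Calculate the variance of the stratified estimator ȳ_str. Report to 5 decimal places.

Var(ȳ_str) = Σₕ Wₕ²(1 − fₕ)sₕ²/nₕ with Wₕ = Nₕ/N, N = 11305.
County 1: Wₕ = 0.81176471; term = 0.81176471²·(1 − 0.11823036)·69.08/1085 = 0.036994577.
County 5: Wₕ = 0.18823529; term = 0.18823529²·(1 − 0.13204887)·19.1/281 = 0.0020903761.
Sum = 0.039084953.

0.03908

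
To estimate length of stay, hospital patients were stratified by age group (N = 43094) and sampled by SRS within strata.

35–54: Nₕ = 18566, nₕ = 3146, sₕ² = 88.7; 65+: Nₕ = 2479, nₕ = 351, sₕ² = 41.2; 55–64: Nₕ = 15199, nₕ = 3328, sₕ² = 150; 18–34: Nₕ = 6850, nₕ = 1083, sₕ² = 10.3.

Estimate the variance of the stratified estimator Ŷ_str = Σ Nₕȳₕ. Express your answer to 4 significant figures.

Var(Ŷ_str) = Σₕ Nₕ²(1 − fₕ)sₕ²/nₕ.
35–54: 18566²·(1 − 3146/18566)·88.7/3146 = 8.0717485 × 10^6.
65+: 2479²·(1 − 351/2479)·41.2/351 = 619210.41.
55–64: 15199²·(1 − 3328/15199)·150/3328 = 8.1322414 × 10^6.
18–34: 6850²·(1 − 1083/6850)·10.3/1083 = 375707.
Sum = 1.7198907 × 10^7.

1.720 × 10^7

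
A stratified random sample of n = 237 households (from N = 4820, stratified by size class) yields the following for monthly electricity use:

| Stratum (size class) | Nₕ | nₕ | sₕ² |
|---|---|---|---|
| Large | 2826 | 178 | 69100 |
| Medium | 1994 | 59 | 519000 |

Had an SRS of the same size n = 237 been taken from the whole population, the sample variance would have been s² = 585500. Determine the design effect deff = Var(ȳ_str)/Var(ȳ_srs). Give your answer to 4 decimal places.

0.6752

Var(ȳ_str) = Σ Wₕ²(1−fₕ)sₕ²/nₕ with Wₕ = Nₕ/4820:
  Large: (2826/4820)²·(1−178/2826)·69100/178 = 125.04148
  Medium: (1994/4820)²·(1−59/1994)·519000/59 = 1460.9232
  → Var(ȳ_str) = 1585.9647.
Var(ȳ_srs) = (1 − 237/4820)·585500/237 = 2348.9911.
deff = 1585.9647 / 2348.9911 = 0.6752.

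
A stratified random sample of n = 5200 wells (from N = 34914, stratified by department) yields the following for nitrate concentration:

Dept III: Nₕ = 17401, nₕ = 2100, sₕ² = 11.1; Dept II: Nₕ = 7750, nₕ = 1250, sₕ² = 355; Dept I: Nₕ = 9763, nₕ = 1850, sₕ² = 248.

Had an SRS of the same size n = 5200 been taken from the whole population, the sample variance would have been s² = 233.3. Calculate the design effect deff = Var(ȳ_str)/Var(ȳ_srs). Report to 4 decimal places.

Var(ȳ_str) = Σ Wₕ²(1−fₕ)sₕ²/nₕ with Wₕ = Nₕ/34914:
  Dept III: (17401/34914)²·(1−2100/17401)·11.1/2100 = 0.0011545121
  Dept II: (7750/34914)²·(1−1250/7750)·355/1250 = 0.011736381
  Dept I: (9763/34914)²·(1−1850/9763)·248/1850 = 0.0084958178
  → Var(ȳ_str) = 0.021386711.
Var(ȳ_srs) = (1 − 5200/34914)·233.3/5200 = 0.038183251.
deff = 0.021386711 / 0.038183251 = 0.5601.

0.5601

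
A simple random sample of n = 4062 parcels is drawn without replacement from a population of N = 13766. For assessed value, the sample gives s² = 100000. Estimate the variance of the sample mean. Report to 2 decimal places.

Under SRS without replacement, Var(ȳ) = (1 − f)·s²/n with f = n/N = 4062/13766 = 0.29507482.
Var(ȳ) = (1 − 0.29507482)·100000/4062 = 0.70492518·24.618415 = 17.35414.

17.35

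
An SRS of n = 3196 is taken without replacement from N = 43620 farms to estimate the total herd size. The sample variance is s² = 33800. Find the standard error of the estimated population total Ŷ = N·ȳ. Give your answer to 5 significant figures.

136560

Var(Ŷ) = N²·Var(ȳ) = N²·(1 − n/N)·s²/n.
f = 3196/43620 = 0.07326914; Var(ȳ) = 0.92673086·33800/3196 = 9.8008457.
Var(Ŷ) = 43620² · 9.8008457 = 1.8648112 × 10^10.
SE(Ŷ) = √(1.8648112 × 10^10) = 136560.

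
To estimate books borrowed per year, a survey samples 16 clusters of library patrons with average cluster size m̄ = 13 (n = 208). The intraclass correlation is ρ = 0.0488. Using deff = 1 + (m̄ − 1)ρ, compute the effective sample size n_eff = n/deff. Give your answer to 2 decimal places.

131.18

deff = 1 + (13 − 1)·0.0488 = 1 + 0.5856 = 1.5856.
n_eff = 208 / 1.5856 = 131.18.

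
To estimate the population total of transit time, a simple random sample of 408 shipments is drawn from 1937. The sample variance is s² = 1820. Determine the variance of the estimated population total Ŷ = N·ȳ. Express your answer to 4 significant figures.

Var(Ŷ) = N²·Var(ȳ) = N²·(1 − n/N)·s²/n.
f = 408/1937 = 0.21063500; Var(ȳ) = 0.78936500·1820/408 = 3.521187.
Var(Ŷ) = 1937² · 3.521187 = 1.3211384 × 10^7.

1.321 × 10^7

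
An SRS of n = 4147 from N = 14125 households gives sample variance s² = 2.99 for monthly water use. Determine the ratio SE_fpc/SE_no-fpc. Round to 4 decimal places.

0.8405

f = n/N = 4147/14125 = 0.29359292.
SE_no-fpc = √(s²/n) = 0.026851502; SE_fpc = √((1−f)s²/n) = 0.022568157.
Ratio = √(1−f) = 0.84048027.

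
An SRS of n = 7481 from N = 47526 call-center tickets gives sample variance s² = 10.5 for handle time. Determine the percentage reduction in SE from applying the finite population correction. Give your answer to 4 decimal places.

8.2072

f = n/N = 7481/47526 = 0.15740858.
SE_no-fpc = √(s²/n) = 0.037464058; SE_fpc = √((1−f)s²/n) = 0.0343893.
Ratio = √(1−f) = 0.91792779. Reduction = 100·(1 − 0.91792779) = 8.2072%.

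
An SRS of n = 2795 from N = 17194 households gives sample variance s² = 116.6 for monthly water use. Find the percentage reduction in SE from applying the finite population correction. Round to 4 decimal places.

8.4881

f = n/N = 2795/17194 = 0.16255671.
SE_no-fpc = √(s²/n) = 0.20424826; SE_fpc = √((1−f)s²/n) = 0.18691152.
Ratio = √(1−f) = 0.91511928. Reduction = 100·(1 − 0.91511928) = 8.4881%.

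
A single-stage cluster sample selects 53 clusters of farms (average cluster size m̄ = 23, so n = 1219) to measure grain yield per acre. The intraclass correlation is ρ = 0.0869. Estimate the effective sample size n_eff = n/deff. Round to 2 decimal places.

418.64

deff = 1 + (23 − 1)·0.0869 = 1 + 1.9118 = 2.9118.
n_eff = 1219 / 2.9118 = 418.64.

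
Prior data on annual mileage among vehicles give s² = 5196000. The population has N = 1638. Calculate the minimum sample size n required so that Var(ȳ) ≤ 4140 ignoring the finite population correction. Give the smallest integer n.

1256

Without fpc, n₀ = s²/D = 5196000/4140 = 1255.0725.
Rounding up, n = 1256.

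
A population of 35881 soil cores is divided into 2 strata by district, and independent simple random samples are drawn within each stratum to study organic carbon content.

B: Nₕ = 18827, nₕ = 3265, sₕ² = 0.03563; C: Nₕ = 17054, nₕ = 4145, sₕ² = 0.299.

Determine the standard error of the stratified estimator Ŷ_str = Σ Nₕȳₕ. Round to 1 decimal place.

Var(Ŷ_str) = Σₕ Nₕ²(1 − fₕ)sₕ²/nₕ.
B: 18827²·(1 − 3265/18827)·0.03563/3265 = 3197.269.
C: 17054²·(1 − 4145/17054)·0.299/4145 = 15880.549.
Sum = 19077.818.
SE = √(19077.818) = 138.1.

138.1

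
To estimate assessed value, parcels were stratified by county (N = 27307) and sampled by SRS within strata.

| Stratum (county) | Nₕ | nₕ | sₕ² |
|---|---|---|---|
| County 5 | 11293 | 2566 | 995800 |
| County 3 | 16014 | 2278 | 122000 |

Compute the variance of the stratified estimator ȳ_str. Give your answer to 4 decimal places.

67.0897

Var(ȳ_str) = Σₕ Wₕ²(1 − fₕ)sₕ²/nₕ with Wₕ = Nₕ/N, N = 27307.
County 5: Wₕ = 0.41355696; term = 0.41355696²·(1 − 0.22722040)·995800/2566 = 51.291074.
County 3: Wₕ = 0.58644304; term = 0.58644304²·(1 − 0.14225053)·122000/2278 = 15.798587.
Sum = 67.089661.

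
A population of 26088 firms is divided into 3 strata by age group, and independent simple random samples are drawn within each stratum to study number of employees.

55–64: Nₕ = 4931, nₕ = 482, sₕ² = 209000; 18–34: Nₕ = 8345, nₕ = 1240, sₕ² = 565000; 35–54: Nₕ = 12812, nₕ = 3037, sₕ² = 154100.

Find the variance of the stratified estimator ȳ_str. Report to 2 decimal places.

Var(ȳ_str) = Σₕ Wₕ²(1 − fₕ)sₕ²/nₕ with Wₕ = Nₕ/N, N = 26088.
55–64: Wₕ = 0.18901411; term = 0.18901411²·(1 − 0.09774894)·209000/482 = 13.977036.
18–34: Wₕ = 0.31987887; term = 0.31987887²·(1 − 0.14859197)·565000/1240 = 39.694982.
35–54: Wₕ = 0.49110702; term = 0.49110702²·(1 − 0.23704340)·154100/3037 = 9.3370562.
Sum = 63.009074.

63.01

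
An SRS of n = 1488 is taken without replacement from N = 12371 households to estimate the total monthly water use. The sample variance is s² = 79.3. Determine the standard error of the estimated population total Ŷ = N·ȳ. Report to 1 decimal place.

2678.6

Var(Ŷ) = N²·Var(ȳ) = N²·(1 − n/N)·s²/n.
f = 1488/12371 = 0.12028130; Var(ȳ) = 0.87971870·79.3/1488 = 0.046882858.
Var(Ŷ) = 12371² · 0.046882858 = 7.1750295 × 10^6.
SE(Ŷ) = √(7.1750295 × 10^6) = 2678.6.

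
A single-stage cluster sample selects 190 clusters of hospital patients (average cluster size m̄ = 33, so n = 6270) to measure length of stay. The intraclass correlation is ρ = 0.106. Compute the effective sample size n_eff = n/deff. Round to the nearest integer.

1428

deff = 1 + (33 − 1)·0.106 = 1 + 3.392 = 4.392.
n_eff = 6270 / 4.392 = 1428.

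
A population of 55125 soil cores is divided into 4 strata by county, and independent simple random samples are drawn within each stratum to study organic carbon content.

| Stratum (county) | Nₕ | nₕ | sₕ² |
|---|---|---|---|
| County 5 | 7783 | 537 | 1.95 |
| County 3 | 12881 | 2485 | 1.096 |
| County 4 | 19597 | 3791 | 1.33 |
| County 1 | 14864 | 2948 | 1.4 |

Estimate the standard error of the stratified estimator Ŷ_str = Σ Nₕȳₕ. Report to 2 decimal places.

Var(Ŷ_str) = Σₕ Nₕ²(1 − fₕ)sₕ²/nₕ.
County 5: 7783²·(1 − 537/7783)·1.95/537 = 204788.56.
County 3: 12881²·(1 − 2485/12881)·1.096/2485 = 59060.893.
County 4: 19597²·(1 − 3791/19597)·1.33/3791 = 108669.94.
County 1: 14864²·(1 − 2948/14864)·1.4/2948 = 84113.702.
Sum = 456633.1.
SE = √(456633.1) = 675.75.

675.75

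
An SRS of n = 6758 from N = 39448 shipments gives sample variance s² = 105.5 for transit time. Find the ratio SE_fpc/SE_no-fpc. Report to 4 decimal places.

f = n/N = 6758/39448 = 0.17131414.
SE_no-fpc = √(s²/n) = 0.1249445; SE_fpc = √((1−f)s²/n) = 0.11373971.
Ratio = √(1−f) = 0.91032185.

0.9103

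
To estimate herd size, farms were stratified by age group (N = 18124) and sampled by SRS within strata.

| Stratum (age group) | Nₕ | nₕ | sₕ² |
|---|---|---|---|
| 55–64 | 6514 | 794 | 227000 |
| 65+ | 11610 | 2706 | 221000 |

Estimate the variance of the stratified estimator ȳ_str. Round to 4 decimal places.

Var(ȳ_str) = Σₕ Wₕ²(1 − fₕ)sₕ²/nₕ with Wₕ = Nₕ/N, N = 18124.
55–64: Wₕ = 0.35941293; term = 0.35941293²·(1 − 0.12189131)·227000/794 = 32.429558.
65+: Wₕ = 0.64058707; term = 0.64058707²·(1 − 0.23307494)·221000/2706 = 25.702404.
Sum = 58.131962.

58.1320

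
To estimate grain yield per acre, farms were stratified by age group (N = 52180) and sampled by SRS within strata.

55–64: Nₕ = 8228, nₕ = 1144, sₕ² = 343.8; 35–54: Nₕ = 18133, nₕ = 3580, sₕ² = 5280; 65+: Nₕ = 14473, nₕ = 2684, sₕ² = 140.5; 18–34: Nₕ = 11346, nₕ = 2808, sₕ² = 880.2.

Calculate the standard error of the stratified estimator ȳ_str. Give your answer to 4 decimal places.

Var(ȳ_str) = Σₕ Wₕ²(1 − fₕ)sₕ²/nₕ with Wₕ = Nₕ/N, N = 52180.
55–64: Wₕ = 0.15768494; term = 0.15768494²·(1 − 0.13903743)·343.8/1144 = 0.0064334589.
35–54: Wₕ = 0.34750862; term = 0.34750862²·(1 − 0.19743010)·5280/3580 = 0.14294367.
65+: Wₕ = 0.27736681; term = 0.27736681²·(1 − 0.18544877)·140.5/2684 = 0.0032803576.
18–34: Wₕ = 0.21743963; term = 0.21743963²·(1 − 0.24748810)·880.2/2808 = 0.011152572.
Sum = 0.16381006.
SE = √(0.16381006) = 0.4047.

0.4047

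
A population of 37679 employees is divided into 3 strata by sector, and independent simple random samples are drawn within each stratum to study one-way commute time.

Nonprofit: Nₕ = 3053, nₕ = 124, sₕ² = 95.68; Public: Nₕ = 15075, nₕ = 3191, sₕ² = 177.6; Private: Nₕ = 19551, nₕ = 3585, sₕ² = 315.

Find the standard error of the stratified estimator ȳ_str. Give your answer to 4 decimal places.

0.1766

Var(ȳ_str) = Σₕ Wₕ²(1 − fₕ)sₕ²/nₕ with Wₕ = Nₕ/N, N = 37679.
Nonprofit: Wₕ = 0.08102657; term = 0.08102657²·(1 − 0.04061579)·95.68/124 = 0.0048601192.
Public: Wₕ = 0.40009024; term = 0.40009024²·(1 − 0.21167496)·177.6/3191 = 0.007023238.
Private: Wₕ = 0.51888320; term = 0.51888320²·(1 − 0.18336658)·315/3585 = 0.019319139.
Sum = 0.031202496.
SE = √(0.031202496) = 0.1766.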